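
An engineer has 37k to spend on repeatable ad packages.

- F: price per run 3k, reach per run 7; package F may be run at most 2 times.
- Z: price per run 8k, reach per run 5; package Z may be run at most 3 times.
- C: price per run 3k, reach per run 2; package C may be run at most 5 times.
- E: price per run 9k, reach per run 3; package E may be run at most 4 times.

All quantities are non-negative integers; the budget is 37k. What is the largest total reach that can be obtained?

34

Take 2×F, 2×Z, and 5×C: price 37 ≤ 37, reach 2·7 + 2·5 + 5·2 = 34.
F has the best ratio (7/3) and is taken to its limit of 2; remaining capacity is filled optimally with the others.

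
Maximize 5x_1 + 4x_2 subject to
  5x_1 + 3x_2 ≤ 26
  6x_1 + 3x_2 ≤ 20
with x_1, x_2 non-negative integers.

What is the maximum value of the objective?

24

(x_1,x_2)=(0,6): 5·0+3·6=18≤26, 6·0+3·6=18≤20, objective 24.
(x_1,x_2)=(0,5): 5·0+3·5=15≤26, 6·0+3·5=15≤20, objective 20.
The best lattice point is (0,6), giving 24.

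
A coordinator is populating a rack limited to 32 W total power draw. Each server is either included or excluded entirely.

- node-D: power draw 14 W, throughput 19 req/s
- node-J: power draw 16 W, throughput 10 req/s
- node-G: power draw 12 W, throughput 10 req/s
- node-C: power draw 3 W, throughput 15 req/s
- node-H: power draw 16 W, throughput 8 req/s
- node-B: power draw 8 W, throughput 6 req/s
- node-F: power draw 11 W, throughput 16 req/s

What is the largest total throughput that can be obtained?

50

Allowing fractional choices, the relaxed optimum would be about 53.3, but servers are indivisible.
node-D + node-G + node-C: power draw 14 + 12 + 3 = 29 ≤ 32, throughput 19 + 10 + 15 = 44.
node-D + node-C + node-F: power draw 14 + 3 + 11 = 28 ≤ 32, throughput 19 + 15 + 16 = 50.
Best is node-D, node-C, and node-F with total throughput 50.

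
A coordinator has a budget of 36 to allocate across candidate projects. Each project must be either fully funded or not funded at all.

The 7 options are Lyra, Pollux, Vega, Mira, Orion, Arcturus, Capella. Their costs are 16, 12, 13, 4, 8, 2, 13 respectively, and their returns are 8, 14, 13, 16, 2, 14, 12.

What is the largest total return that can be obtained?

Allowing fractional choices, the relaxed optimum would be about 61.6, but projects are indivisible.
Vega + Mira + Arcturus + Capella: cost 13 + 4 + 2 + 13 = 32 ≤ 36, return 13 + 16 + 14 + 12 = 55.
Pollux + Mira + Arcturus + Capella: cost 12 + 4 + 2 + 13 = 31 ≤ 36, return 14 + 16 + 14 + 12 = 56.
Pollux + Vega + Mira + Arcturus: cost 12 + 13 + 4 + 2 = 31 ≤ 36, return 14 + 13 + 16 + 14 = 57.
Best is Pollux, Vega, Mira, and Arcturus with total return 57.

57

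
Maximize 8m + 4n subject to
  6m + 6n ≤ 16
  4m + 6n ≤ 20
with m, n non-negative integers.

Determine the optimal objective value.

16

The continuous relaxation peaks at (2.67, 0) with value 21.33; rounding to a feasible lattice point costs some objective.
(m,n)=(2,0) is feasible, giving 16.
(m,n)=(1,1) is feasible, giving 12.
(m,n)=(1,0) is feasible, giving 8.
The best lattice point is (2,0), giving 16.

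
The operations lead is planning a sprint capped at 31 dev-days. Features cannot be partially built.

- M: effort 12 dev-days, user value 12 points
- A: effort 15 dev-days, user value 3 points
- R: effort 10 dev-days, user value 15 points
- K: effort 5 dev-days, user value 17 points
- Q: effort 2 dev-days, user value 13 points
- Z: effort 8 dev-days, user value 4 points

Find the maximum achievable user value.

Take M, R, K, and Q: effort 12 + 10 + 5 + 2 = 29 ≤ 31, user value 12 + 15 + 17 + 13 = 57.
No other feasible combination does better.

57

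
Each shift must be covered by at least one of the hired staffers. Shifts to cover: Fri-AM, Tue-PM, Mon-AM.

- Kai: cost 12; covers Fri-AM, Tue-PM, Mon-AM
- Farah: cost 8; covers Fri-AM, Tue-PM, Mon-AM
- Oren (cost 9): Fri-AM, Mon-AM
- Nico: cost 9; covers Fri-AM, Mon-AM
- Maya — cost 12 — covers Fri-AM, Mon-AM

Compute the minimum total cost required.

8

This is a weighted set-cover instance.
Farah alone covers Fri-AM, Tue-PM, Mon-AM — every shift.
Total cost: 8.
No cover costs less than 8.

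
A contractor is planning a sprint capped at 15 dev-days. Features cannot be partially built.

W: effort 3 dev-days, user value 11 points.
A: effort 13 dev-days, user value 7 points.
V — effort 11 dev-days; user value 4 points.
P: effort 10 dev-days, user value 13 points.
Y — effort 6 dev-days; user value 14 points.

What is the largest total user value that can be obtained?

25

Allowing fractional choices, the relaxed optimum would be about 32.8, but features are indivisible.
W + P: effort 3 + 10 = 13 ≤ 15, user value 11 + 13 = 24.
W + Y: effort 3 + 6 = 9 ≤ 15, user value 11 + 14 = 25.
Best is W and Y with total user value 25.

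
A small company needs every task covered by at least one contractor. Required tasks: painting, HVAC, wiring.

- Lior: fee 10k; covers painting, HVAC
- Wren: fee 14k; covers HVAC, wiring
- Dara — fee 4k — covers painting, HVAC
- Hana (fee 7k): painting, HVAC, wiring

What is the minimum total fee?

This is a weighted set-cover instance.
Hana alone covers painting, HVAC, wiring — every task.
Total fee: 7.

7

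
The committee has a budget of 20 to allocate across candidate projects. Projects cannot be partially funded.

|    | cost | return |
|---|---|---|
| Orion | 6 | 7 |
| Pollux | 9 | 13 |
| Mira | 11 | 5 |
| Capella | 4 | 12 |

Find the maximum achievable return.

Orion + Pollux + Capella: cost 6 + 9 + 4 = 19 ≤ 20, return 7 + 13 + 12 = 32.
Pollux + Capella: cost 9 + 4 = 13 ≤ 20, return 13 + 12 = 25.
Orion + Pollux: cost 6 + 9 = 15 ≤ 20, return 7 + 13 = 20.
Best is Orion, Pollux, and Capella with total return 32.

32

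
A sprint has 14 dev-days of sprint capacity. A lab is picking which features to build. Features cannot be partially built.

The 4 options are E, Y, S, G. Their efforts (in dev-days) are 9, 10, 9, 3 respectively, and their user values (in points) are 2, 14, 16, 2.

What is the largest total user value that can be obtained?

This is an integer program with binary decision variables.
Y + G: effort 10 + 3 = 13 ≤ 14, user value 14 + 2 = 16.
S: effort 9 ≤ 14, user value 16.
S + G: effort 9 + 3 = 12 ≤ 14, user value 16 + 2 = 18.
Best is S and G with total user value 18.

18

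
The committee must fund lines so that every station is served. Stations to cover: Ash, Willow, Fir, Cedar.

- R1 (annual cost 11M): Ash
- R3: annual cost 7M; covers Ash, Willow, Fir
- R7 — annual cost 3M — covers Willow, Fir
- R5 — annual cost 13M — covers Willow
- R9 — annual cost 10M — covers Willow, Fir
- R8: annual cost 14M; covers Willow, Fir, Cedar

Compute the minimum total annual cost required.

21

The greedy cost-per-new-station heuristic would pick R7, R3, and R8 for 24, but a cheaper cover exists.
Choose R3 and R8: together they cover Ash, Willow, Fir, Cedar — every station.
Total annual cost: 7 + 14 = 21.
No cover costs less than 21.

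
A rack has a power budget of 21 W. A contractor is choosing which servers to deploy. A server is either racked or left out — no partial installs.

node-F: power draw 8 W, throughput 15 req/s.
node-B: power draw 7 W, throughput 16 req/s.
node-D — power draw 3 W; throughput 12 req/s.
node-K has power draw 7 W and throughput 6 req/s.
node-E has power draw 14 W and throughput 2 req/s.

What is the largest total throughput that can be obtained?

43

Allowing fractional choices, the relaxed optimum would be about 45.6, but servers are indivisible.
node-B + node-D + node-K: power draw 7 + 3 + 7 = 17 ≤ 21, throughput 16 + 12 + 6 = 34.
node-F + node-B + node-D: power draw 8 + 7 + 3 = 18 ≤ 21, throughput 15 + 16 + 12 = 43.
Best is node-F, node-B, and node-D with total throughput 43.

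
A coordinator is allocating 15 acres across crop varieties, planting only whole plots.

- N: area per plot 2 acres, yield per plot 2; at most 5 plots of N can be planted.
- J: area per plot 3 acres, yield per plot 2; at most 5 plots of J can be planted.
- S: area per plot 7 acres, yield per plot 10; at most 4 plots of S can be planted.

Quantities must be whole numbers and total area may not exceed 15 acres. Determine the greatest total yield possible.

4×N and 1×S: area 15 ≤ 15, yield 4·2 + 1·10 = 18.
2×S: area 14 ≤ 15, yield 2·10 = 20.
Best is 20.

20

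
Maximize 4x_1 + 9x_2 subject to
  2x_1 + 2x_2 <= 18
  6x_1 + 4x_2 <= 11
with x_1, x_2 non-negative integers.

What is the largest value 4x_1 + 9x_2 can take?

(x_1,x_2)=(0,2) is feasible, giving 18.
(x_1,x_2)=(1,1) is feasible, giving 13.
No feasible integer point exceeds 18.

18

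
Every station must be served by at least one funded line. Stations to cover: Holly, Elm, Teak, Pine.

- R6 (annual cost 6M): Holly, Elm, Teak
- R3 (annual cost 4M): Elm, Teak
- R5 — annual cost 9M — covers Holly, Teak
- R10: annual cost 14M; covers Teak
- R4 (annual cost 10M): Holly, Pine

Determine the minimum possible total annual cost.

The greedy cost-per-new-station heuristic would pick R6 and R4 for 16, but a cheaper cover exists.
Choose R3 and R4: together they cover Holly, Elm, Teak, Pine — every station.
Total annual cost: 4 + 10 = 14.
No cover costs less than 14.

14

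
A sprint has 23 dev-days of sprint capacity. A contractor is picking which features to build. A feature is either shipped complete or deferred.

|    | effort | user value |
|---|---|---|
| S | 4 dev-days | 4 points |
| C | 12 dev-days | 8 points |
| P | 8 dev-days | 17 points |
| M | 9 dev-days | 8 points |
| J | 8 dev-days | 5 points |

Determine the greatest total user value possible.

29

S + P + M: effort 4 + 8 + 9 = 21 ≤ 23, user value 4 + 17 + 8 = 29.
S + P + J: effort 4 + 8 + 8 = 20 ≤ 23, user value 4 + 17 + 5 = 26.
P + M: effort 8 + 9 = 17 ≤ 23, user value 17 + 8 = 25.
Best is S, P, and M with total user value 29.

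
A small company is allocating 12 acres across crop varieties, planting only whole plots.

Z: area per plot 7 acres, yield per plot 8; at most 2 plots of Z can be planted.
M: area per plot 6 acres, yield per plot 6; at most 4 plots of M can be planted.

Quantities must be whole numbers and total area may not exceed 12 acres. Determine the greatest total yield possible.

12

1×Z: area 7 ≤ 12, yield 1·8 = 8.
2×M: area 12 ≤ 12, yield 2·6 = 12.
Best is 12.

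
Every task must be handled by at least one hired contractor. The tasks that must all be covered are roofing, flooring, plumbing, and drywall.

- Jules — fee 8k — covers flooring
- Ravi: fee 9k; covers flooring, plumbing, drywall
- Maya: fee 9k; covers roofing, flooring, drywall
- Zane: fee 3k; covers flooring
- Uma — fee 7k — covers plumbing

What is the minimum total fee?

16

This is an integer covering problem.
The greedy cost-per-new-task heuristic would pick Ravi and Maya for 18, but a cheaper cover exists.
Choose Maya and Uma: together they cover roofing, flooring, plumbing, drywall — every task.
Total fee: 9 + 7 = 16.
No cover costs less than 16.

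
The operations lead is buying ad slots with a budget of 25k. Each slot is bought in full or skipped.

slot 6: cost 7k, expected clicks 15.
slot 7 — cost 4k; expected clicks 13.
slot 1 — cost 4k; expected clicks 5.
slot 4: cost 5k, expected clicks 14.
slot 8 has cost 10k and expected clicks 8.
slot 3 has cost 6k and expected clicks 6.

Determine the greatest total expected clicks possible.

Allowing fractional choices, the relaxed optimum would be about 52.0, but ad slots are indivisible.
slot 6 + slot 7 + slot 1 + slot 4: cost 7 + 4 + 4 + 5 = 20 ≤ 25, expected clicks 15 + 13 + 5 + 14 = 47.
slot 6 + slot 7 + slot 4: cost 7 + 4 + 5 = 16 ≤ 25, expected clicks 15 + 13 + 14 = 42.
slot 6 + slot 7 + slot 4 + slot 3: cost 7 + 4 + 5 + 6 = 22 ≤ 25, expected clicks 15 + 13 + 14 + 6 = 48.
Best is slot 6, slot 7, slot 4, and slot 3 with total expected clicks 48.

48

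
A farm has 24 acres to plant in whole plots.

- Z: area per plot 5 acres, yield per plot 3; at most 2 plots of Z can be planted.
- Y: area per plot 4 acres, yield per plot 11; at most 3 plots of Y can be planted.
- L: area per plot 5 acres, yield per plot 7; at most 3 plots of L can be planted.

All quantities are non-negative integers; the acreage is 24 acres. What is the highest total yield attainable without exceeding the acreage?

47

This is a bounded integer knapsack.
Y has the best ratio (11/4); taking only Y gives at most 3×11 = 33 (stopped by the supply cap of 3).
Mixing does better — 3×Y and 2×L: area 22 ≤ 24, yield 3·11 + 2·7 = 47.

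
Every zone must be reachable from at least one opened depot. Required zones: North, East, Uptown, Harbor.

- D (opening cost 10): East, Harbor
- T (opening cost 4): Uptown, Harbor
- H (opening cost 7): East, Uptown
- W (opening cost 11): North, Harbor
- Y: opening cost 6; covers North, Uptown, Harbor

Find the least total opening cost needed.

The greedy cost-per-new-zone heuristic would pick T, Y, and H for 17, but a cheaper cover exists.
Choose H and Y: together they cover North, East, Uptown, Harbor — every zone.
Total opening cost: 7 + 6 = 13.
No cover costs less than 13.

13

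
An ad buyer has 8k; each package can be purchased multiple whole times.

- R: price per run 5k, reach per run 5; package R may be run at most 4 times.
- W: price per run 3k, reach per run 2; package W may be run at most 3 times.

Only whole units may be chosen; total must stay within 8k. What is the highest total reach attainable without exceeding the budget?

7

R has the best ratio (5/5); taking only R gives at most 1×5 = 5 (stopped by the price limit).
Mixing does better — 1×R and 1×W: price 8 ≤ 8, reach 1·5 + 1·2 = 7.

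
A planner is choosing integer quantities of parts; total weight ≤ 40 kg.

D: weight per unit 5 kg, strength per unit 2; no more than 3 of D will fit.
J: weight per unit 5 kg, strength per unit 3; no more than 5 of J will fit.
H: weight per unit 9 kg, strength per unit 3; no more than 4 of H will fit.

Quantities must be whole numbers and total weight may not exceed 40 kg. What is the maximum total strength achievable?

Take 3×D and 5×J: weight 40 ≤ 40, strength 3·2 + 5·3 = 21.
J has the best ratio (3/5) and is taken to its limit of 5; remaining capacity is filled optimally with the others.

21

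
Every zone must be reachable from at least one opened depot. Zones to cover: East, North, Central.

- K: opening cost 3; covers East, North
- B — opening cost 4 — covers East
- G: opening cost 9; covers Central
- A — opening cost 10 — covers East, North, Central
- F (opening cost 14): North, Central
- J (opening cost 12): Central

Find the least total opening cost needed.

This is an integer covering problem.
The greedy cost-per-new-zone heuristic would pick K and G for 12, but a cheaper cover exists.
A alone covers East, North, Central — every zone.
Total opening cost: 10.
No cover costs less than 10.

10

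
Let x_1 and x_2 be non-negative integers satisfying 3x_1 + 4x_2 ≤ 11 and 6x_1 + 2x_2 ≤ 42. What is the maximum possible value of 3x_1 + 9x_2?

Relaxing integrality, the LP optimum is 24.75 at (x_1,x_2) = (0, 2.75), which is not an integer point.
(x_1,x_2)=(1,2): 3·1+4·2=11≤11, 6·1+2·2=10≤42, objective 21.
(x_1,x_2)=(0,2): 3·0+4·2=8≤11, 6·0+2·2=4≤42, objective 18.
(x_1,x_2)=(2,1): 3·2+4·1=10≤11, 6·2+2·1=14≤42, objective 15.
(x_1,x_2)=(1,1): 3·1+4·1=7≤11, 6·1+2·1=8≤42, objective 12.
The best lattice point is (1,2), giving 21.

21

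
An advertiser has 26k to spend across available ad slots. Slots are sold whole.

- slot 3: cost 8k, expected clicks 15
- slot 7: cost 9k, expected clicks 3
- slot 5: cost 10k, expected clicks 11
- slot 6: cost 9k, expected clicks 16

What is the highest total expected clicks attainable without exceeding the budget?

34

This is a 0-1 knapsack instance.
Take slot 3, slot 7, and slot 6: cost 8 + 9 + 9 = 26 ≤ 26, expected clicks 15 + 3 + 16 = 34.
No other feasible combination does better.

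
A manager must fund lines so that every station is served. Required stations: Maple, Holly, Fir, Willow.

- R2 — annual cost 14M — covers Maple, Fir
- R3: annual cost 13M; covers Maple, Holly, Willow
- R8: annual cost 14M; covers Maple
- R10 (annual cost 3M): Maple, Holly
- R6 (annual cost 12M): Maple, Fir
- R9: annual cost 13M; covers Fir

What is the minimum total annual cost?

The greedy cost-per-new-station heuristic would pick R10, R6, and R3 for 28, but a cheaper cover exists.
Choose R3 and R6: together they cover Maple, Holly, Fir, Willow — every station.
Total annual cost: 13 + 12 = 25.
No cover costs less than 25.

25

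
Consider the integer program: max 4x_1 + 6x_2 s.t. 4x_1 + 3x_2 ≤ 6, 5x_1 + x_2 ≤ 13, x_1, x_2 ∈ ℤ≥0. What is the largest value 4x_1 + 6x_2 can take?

12

(x_1,x_2)=(0,2): 4·0+3·2=6≤6, 5·0+1·2=2≤13, objective 12.
(x_1,x_2)=(0,1): 4·0+3·1=3≤6, 5·0+1·1=1≤13, objective 6.
Maximum is 12 at (x_1,x_2)=(0,2).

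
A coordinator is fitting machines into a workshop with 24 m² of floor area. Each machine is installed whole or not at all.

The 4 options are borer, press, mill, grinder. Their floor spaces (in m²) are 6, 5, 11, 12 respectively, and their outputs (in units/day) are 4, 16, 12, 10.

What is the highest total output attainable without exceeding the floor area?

32

Allowing fractional choices, the relaxed optimum would be about 34.7, but machines are indivisible.
press + mill: floor space 5 + 11 = 16 ≤ 24, output 16 + 12 = 28.
borer + press + mill: floor space 6 + 5 + 11 = 22 ≤ 24, output 4 + 16 + 12 = 32.
borer + press + grinder: floor space 6 + 5 + 12 = 23 ≤ 24, output 4 + 16 + 10 = 30.
Best is borer, press, and mill with total output 32.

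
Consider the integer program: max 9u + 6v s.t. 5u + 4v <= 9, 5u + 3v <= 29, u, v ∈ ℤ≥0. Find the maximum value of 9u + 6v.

15

(u,v)=(1,1): 5·1+4·1=9≤9, 5·1+3·1=8≤29, objective 15.
(u,v)=(0,2): 5·0+4·2=8≤9, 5·0+3·2=6≤29, objective 12.
(u,v)=(1,0): 5·1+4·0=5≤9, 5·1+3·0=5≤29, objective 9.
No feasible integer point exceeds 15.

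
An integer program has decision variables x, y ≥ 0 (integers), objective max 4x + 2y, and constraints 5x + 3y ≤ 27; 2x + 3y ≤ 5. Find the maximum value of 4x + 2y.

8

(x,y)=(2,0): 5·2+3·0=10≤27, 2·2+3·0=4≤5, objective 8.
(x,y)=(1,1): 5·1+3·1=8≤27, 2·1+3·1=5≤5, objective 6.
(x,y)=(1,0): 5·1+3·0=5≤27, 2·1+3·0=2≤5, objective 4.
Maximum is 8 at (x,y)=(2,0).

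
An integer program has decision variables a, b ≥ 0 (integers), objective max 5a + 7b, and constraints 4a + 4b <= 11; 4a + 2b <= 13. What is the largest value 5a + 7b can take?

14

(a,b)=(0,2): 4·0+4·2=8≤11, 4·0+2·2=4≤13, objective 14.
(a,b)=(1,1): 4·1+4·1=8≤11, 4·1+2·1=6≤13, objective 12.
(a,b)=(0,1): 4·0+4·1=4≤11, 4·0+2·1=2≤13, objective 7.
No feasible integer point exceeds 14.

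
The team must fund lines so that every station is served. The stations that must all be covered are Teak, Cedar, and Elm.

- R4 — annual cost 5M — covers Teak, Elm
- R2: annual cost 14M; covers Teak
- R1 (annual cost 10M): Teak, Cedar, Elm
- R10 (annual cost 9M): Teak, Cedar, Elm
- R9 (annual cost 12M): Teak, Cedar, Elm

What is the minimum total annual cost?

9

The greedy cost-per-new-station heuristic would pick R4 and R10 for 14, but a cheaper cover exists.
R10 alone covers Teak, Cedar, Elm — every station.
Total annual cost: 9.
No cover costs less than 9.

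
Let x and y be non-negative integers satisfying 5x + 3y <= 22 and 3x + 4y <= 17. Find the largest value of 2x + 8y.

The continuous relaxation peaks at (0, 4.25) with value 34.00; rounding to a feasible lattice point costs some objective.
(x,y)=(0,4): 5·0+3·4=12≤22, 3·0+4·4=16≤17, objective 32.
(x,y)=(1,3): 5·1+3·3=14≤22, 3·1+4·3=15≤17, objective 26.
(x,y)=(0,3): 5·0+3·3=9≤22, 3·0+4·3=12≤17, objective 24.
The best lattice point is (0,4), giving 32.

32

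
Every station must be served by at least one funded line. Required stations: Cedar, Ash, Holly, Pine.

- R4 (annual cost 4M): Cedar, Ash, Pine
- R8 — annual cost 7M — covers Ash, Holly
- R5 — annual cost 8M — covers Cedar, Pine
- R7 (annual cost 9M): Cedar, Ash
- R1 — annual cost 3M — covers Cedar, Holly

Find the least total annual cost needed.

7

Choose R4 and R1: together they cover Cedar, Ash, Holly, Pine — every station.
Total annual cost: 4 + 3 = 7.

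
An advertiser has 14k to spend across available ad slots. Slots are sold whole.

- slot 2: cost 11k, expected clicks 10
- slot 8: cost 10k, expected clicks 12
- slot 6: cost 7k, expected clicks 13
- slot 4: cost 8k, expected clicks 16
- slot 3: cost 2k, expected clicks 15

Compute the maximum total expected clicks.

This is an integer program with binary decision variables.
Allowing fractional choices, the relaxed optimum would be about 38.4, but ad slots are indivisible.
slot 4 + slot 3: cost 8 + 2 = 10 ≤ 14, expected clicks 16 + 15 = 31.
slot 6 + slot 3: cost 7 + 2 = 9 ≤ 14, expected clicks 13 + 15 = 28.
Best is slot 4 and slot 3 with total expected clicks 31.

31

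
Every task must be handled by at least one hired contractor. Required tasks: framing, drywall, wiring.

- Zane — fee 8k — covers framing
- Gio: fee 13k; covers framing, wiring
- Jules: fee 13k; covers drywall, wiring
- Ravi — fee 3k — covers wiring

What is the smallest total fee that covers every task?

21

The greedy cost-per-new-task heuristic would pick Ravi, Zane, and Jules for 24, but a cheaper cover exists.
Choose Zane and Jules: together they cover framing, drywall, wiring — every task.
Total fee: 8 + 13 = 21.
No cover costs less than 21.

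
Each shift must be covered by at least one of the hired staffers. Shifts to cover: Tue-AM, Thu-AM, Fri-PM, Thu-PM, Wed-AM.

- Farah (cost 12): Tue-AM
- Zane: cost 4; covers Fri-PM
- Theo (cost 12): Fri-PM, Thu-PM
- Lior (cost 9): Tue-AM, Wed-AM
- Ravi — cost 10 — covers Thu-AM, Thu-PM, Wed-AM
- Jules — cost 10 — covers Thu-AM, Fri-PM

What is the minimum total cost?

23

This is a weighted set-cover instance.
Choose Zane, Lior, and Ravi: together they cover Tue-AM, Thu-AM, Fri-PM, Thu-PM, Wed-AM — every shift.
Total cost: 4 + 9 + 10 = 23.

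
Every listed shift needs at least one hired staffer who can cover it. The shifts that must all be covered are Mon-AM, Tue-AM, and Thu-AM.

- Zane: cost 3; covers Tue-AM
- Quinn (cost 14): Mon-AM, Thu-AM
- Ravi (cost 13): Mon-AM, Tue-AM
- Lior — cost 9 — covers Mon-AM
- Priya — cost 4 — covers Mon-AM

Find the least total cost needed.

17

This is a weighted set-cover instance.
The greedy cost-per-new-shift heuristic would pick Zane, Priya, and Quinn for 21, but a cheaper cover exists.
Choose Zane and Quinn: together they cover Mon-AM, Tue-AM, Thu-AM — every shift.
Total cost: 3 + 14 = 17.
No cover costs less than 17.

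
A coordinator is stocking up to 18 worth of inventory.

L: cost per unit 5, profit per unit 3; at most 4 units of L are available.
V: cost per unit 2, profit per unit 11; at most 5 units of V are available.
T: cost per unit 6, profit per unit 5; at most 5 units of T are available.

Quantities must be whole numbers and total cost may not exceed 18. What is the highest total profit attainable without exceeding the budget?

Take 5×V and 1×T: cost 16 ≤ 18, profit 5·11 + 1·5 = 60.
V has the best ratio (11/2) and is taken to its limit of 5; remaining capacity is filled optimally with the others.

60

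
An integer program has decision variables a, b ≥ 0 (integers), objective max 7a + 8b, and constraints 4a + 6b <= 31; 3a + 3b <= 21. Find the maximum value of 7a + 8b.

50

(a,b)=(6,1) is feasible, giving 50.
(a,b)=(7,0) is feasible, giving 49.
(a,b)=(4,2) is feasible, giving 44.
Maximum is 50 at (a,b)=(6,1).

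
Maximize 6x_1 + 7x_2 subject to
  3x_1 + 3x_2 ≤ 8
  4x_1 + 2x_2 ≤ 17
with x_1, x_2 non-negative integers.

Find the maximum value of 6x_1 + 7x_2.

(x_1,x_2)=(0,2): 3·0+3·2=6≤8, 4·0+2·2=4≤17, objective 14.
(x_1,x_2)=(1,1): 3·1+3·1=6≤8, 4·1+2·1=6≤17, objective 13.
(x_1,x_2)=(0,1): 3·0+3·1=3≤8, 4·0+2·1=2≤17, objective 7.
No feasible integer point exceeds 14.

14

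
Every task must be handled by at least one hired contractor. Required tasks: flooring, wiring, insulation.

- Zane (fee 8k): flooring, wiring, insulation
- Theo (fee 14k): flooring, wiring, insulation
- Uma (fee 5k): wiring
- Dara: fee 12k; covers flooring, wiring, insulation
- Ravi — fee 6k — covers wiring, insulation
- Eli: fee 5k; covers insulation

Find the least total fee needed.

Zane alone covers flooring, wiring, insulation — every task.
Total fee: 8.
No cover costs less than 8.

8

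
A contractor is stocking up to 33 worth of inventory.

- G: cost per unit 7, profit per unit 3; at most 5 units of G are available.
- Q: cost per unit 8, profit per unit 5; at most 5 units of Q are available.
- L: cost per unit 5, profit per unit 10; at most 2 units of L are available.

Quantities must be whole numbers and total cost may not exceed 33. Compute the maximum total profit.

33

2×G, 1×Q, and 2×L: cost 32 ≤ 33, profit 2·3 + 1·5 + 2·10 = 31.
1×G, 2×Q, and 2×L: cost 33 ≤ 33, profit 1·3 + 2·5 + 2·10 = 33.
Best is 33.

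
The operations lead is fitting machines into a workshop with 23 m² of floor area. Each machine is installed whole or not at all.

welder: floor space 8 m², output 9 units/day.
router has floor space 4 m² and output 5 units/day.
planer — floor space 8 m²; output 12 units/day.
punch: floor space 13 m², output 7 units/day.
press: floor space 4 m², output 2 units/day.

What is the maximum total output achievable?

26

This is an integer program with binary decision variables.
welder + router + planer: floor space 8 + 4 + 8 = 20 ≤ 23, output 9 + 5 + 12 = 26.
welder + planer + press: floor space 8 + 8 + 4 = 20 ≤ 23, output 9 + 12 + 2 = 23.
welder + planer: floor space 8 + 8 = 16 ≤ 23, output 9 + 12 = 21.
Best is welder, router, and planer with total output 26.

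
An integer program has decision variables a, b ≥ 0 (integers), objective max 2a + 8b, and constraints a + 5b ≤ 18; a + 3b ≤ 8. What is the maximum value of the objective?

20

Relaxing integrality, the LP optimum is 21.33 at (a,b) = (0, 2.67), which is not an integer point.
(a,b)=(2,2): 1·2+5·2=12≤18, 1·2+3·2=8≤8, objective 20.
(a,b)=(1,2): 1·1+5·2=11≤18, 1·1+3·2=7≤8, objective 18.
(a,b)=(0,2): 1·0+5·2=10≤18, 1·0+3·2=6≤8, objective 16.
The best lattice point is (2,2), giving 20.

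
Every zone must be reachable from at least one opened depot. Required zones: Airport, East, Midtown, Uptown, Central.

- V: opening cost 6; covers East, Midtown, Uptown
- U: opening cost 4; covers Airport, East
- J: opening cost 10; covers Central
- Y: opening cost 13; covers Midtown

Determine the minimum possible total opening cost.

20

This is an integer covering problem.
Choose V, U, and J: together they cover Airport, East, Midtown, Uptown, Central — every zone.
Total opening cost: 6 + 4 + 10 = 20.
No cover costs less than 20.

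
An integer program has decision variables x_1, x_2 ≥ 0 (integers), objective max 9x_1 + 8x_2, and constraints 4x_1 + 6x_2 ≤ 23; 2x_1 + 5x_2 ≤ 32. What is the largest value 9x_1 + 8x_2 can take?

Relaxing integrality, the LP optimum is 51.75 at (x_1,x_2) = (5.75, 0), which is not an integer point.
(x_1,x_2)=(5,0): 4·5+6·0=20≤23, 2·5+5·0=10≤32, objective 45.
(x_1,x_2)=(4,1): 4·4+6·1=22≤23, 2·4+5·1=13≤32, objective 44.
(x_1,x_2)=(4,0): 4·4+6·0=16≤23, 2·4+5·0=8≤32, objective 36.
No feasible integer point exceeds 45.

45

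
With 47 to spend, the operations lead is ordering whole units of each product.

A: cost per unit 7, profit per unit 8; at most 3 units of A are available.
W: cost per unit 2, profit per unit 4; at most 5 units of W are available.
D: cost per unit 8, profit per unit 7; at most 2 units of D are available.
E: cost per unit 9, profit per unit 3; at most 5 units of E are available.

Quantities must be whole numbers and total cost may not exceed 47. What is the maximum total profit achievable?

58

This is a bounded integer knapsack.
Take 3×A, 5×W, and 2×D: cost 47 ≤ 47, profit 3·8 + 5·4 + 2·7 = 58.
W has the best ratio (4/2) and is taken to its limit of 5; remaining capacity is filled optimally with the others.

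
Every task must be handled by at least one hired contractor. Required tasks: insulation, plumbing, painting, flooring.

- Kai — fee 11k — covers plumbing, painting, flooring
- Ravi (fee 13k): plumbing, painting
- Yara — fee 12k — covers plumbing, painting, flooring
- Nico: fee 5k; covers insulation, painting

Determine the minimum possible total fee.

Choose Kai and Nico: together they cover insulation, plumbing, painting, flooring — every task.
Total fee: 11 + 5 = 16.
No cover costs less than 16.

16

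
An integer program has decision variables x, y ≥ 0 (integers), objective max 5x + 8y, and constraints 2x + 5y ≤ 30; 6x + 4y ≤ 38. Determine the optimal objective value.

(x,y)=(2,5) is feasible, giving 50.
(x,y)=(3,4) is feasible, giving 47.
Maximum is 50 at (x,y)=(2,5).

50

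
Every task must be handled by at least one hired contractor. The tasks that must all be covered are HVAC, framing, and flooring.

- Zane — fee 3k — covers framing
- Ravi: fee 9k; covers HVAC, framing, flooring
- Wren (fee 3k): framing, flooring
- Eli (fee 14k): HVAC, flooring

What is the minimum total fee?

9

This is an integer covering problem.
The greedy cost-per-new-task heuristic would pick Wren and Ravi for 12, but a cheaper cover exists.
Ravi alone covers HVAC, framing, flooring — every task.
Total fee: 9.
No cover costs less than 9.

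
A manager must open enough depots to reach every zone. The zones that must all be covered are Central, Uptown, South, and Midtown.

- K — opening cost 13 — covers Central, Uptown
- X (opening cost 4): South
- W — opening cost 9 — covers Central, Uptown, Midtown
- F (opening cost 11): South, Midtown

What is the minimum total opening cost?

Choose X and W: together they cover Central, Uptown, South, Midtown — every zone.
Total opening cost: 4 + 9 = 13.
No cover costs less than 13.

13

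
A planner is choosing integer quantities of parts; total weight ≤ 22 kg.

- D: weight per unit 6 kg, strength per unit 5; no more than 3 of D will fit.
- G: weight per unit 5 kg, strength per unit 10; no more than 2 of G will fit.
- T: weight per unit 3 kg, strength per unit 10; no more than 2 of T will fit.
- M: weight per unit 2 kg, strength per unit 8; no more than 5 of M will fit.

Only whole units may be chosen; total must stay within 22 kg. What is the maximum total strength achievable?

Take 1×G, 2×T, and 5×M: weight 21 ≤ 22, strength 1·10 + 2·10 + 5·8 = 70.
M has the best ratio (8/2) and is taken to its limit of 5; remaining capacity is filled optimally with the others.

70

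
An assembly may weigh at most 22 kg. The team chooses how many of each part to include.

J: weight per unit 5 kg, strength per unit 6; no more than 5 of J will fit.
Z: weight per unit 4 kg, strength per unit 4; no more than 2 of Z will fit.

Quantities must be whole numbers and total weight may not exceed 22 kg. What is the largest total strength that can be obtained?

This is a bounded integer knapsack.
Take 4×J: weight 20 ≤ 22, strength 4·6 = 24.
No other integer combination yields more.

24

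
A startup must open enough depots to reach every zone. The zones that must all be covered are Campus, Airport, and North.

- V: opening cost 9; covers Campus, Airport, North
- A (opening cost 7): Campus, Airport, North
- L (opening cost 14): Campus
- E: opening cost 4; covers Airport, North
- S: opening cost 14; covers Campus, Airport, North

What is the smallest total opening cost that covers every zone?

This is an integer covering problem.
The greedy cost-per-new-zone heuristic would pick E and A for 11, but a cheaper cover exists.
A alone covers Campus, Airport, North — every zone.
Total opening cost: 7.
No cover costs less than 7.

7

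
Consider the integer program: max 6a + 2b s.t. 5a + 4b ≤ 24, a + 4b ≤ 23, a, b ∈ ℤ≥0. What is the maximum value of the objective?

The continuous relaxation peaks at (4.8, 0) with value 28.80; rounding to a feasible lattice point costs some objective.
(a,b)=(4,1): 5·4+4·1=24≤24, 1·4+4·1=8≤23, objective 26.
(a,b)=(4,0): 5·4+4·0=20≤24, 1·4+4·0=4≤23, objective 24.
(a,b)=(3,2): 5·3+4·2=23≤24, 1·3+4·2=11≤23, objective 22.
(a,b)=(3,1): 5·3+4·1=19≤24, 1·3+4·1=7≤23, objective 20.
The best lattice point is (4,1), giving 26.

26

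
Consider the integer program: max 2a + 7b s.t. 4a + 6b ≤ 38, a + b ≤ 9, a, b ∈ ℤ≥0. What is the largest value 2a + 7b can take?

42

(a,b)=(0,6): 4·0+6·6=36≤38, 1·0+1·6=6≤9, objective 42.
(a,b)=(1,5): 4·1+6·5=34≤38, 1·1+1·5=6≤9, objective 37.
(a,b)=(0,5): 4·0+6·5=30≤38, 1·0+1·5=5≤9, objective 35.
No feasible integer point exceeds 42.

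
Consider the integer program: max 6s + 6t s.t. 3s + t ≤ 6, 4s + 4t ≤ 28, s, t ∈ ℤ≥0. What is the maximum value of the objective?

(s,t)=(0,6): 3·0+1·6=6≤6, 4·0+4·6=24≤28, objective 36.
(s,t)=(0,5): 3·0+1·5=5≤6, 4·0+4·5=20≤28, objective 30.
The best lattice point is (0,6), giving 36.

36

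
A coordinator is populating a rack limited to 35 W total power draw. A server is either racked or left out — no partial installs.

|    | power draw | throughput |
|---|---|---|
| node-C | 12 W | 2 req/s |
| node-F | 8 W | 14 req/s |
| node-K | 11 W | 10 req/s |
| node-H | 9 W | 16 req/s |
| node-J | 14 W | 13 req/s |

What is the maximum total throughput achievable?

Allowing fractional choices, the relaxed optimum would be about 46.6, but servers are indivisible.
node-F + node-H + node-J: power draw 8 + 9 + 14 = 31 ≤ 35, throughput 14 + 16 + 13 = 43.
node-F + node-K + node-H: power draw 8 + 11 + 9 = 28 ≤ 35, throughput 14 + 10 + 16 = 40.
Best is node-F, node-H, and node-J with total throughput 43.

43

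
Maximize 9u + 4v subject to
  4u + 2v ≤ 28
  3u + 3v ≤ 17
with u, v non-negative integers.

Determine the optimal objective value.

45

(u,v)=(5,0) is feasible, giving 45.
(u,v)=(4,1) is feasible, giving 40.
(u,v)=(4,0) is feasible, giving 36.
The best lattice point is (5,0), giving 45.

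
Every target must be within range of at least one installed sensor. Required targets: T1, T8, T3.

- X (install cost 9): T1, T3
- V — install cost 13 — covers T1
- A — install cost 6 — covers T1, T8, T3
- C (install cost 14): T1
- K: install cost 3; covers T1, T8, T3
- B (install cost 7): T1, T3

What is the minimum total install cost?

3

K alone covers T1, T8, T3 — every target.
Total install cost: 3.
No cover costs less than 3.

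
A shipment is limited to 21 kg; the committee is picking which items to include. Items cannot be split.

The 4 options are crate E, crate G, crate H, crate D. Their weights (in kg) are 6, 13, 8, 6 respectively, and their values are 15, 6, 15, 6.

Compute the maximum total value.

36

Allowing fractional choices, the relaxed optimum would be about 36.5, but items are indivisible.
crate E + crate H: weight 6 + 8 = 14 ≤ 21, value 15 + 15 = 30.
crate E + crate H + crate D: weight 6 + 8 + 6 = 20 ≤ 21, value 15 + 15 + 6 = 36.
Best is crate E, crate H, and crate D with total value 36.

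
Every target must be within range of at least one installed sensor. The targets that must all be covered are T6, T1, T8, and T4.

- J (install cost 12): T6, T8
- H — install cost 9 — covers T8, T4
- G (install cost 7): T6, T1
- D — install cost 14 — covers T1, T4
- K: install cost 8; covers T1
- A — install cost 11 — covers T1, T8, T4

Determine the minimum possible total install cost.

16

This is a weighted set-cover instance.
Choose H and G: together they cover T6, T1, T8, T4 — every target.
Total install cost: 9 + 7 = 16.
No cover costs less than 16.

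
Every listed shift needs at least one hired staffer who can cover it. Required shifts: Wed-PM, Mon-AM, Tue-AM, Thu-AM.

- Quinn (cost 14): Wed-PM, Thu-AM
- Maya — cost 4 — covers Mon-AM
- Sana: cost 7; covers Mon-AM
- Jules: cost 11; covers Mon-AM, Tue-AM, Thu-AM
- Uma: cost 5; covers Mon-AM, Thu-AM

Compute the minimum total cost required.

25

The greedy cost-per-new-shift heuristic would pick Uma, Jules, and Quinn for 30, but a cheaper cover exists.
Choose Quinn and Jules: together they cover Wed-PM, Mon-AM, Tue-AM, Thu-AM — every shift.
Total cost: 14 + 11 = 25.
No cover costs less than 25.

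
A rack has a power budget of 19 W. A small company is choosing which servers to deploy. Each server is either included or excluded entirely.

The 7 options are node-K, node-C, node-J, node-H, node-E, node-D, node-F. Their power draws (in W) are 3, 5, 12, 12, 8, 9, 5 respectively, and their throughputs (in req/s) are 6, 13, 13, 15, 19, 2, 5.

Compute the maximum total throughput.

38

Allowing fractional choices, the relaxed optimum would be about 41.8, but servers are indivisible.
node-C + node-E + node-F: power draw 5 + 8 + 5 = 18 ≤ 19, throughput 13 + 19 + 5 = 37.
node-K + node-C + node-E: power draw 3 + 5 + 8 = 16 ≤ 19, throughput 6 + 13 + 19 = 38.
Best is node-K, node-C, and node-E with total throughput 38.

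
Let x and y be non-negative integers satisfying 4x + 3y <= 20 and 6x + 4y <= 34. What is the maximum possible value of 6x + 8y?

(x,y)=(0,6): 4·0+3·6=18≤20, 6·0+4·6=24≤34, objective 48.
(x,y)=(1,5): 4·1+3·5=19≤20, 6·1+4·5=26≤34, objective 46.
(x,y)=(0,5): 4·0+3·5=15≤20, 6·0+4·5=20≤34, objective 40.
The best lattice point is (0,6), giving 48.

48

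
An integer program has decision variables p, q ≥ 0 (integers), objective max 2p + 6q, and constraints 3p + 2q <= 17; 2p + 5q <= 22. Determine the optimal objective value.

(p,q)=(1,4): 3·1+2·4=11≤17, 2·1+5·4=22≤22, objective 26.
(p,q)=(0,4): 3·0+2·4=8≤17, 2·0+5·4=20≤22, objective 24.
(p,q)=(2,3): 3·2+2·3=12≤17, 2·2+5·3=19≤22, objective 22.
Maximum is 26 at (p,q)=(1,4).

26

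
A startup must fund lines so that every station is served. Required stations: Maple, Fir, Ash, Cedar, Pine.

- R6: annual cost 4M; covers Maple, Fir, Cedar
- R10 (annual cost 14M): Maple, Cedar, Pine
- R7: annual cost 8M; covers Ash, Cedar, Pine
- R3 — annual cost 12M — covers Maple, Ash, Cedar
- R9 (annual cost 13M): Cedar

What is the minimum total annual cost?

12

Choose R6 and R7: together they cover Maple, Fir, Ash, Cedar, Pine — every station.
Total annual cost: 4 + 8 = 12.
No cover costs less than 12.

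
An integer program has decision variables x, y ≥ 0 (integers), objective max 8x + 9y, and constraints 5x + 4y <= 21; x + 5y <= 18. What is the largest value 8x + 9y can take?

35

The continuous relaxation peaks at (1.57, 3.29) with value 42.14; rounding to a feasible lattice point costs some objective.
(x,y)=(1,3): 5·1+4·3=17≤21, 1·1+5·3=16≤18, objective 35.
(x,y)=(2,2): 5·2+4·2=18≤21, 1·2+5·2=12≤18, objective 34.
(x,y)=(0,3): 5·0+4·3=12≤21, 1·0+5·3=15≤18, objective 27.
(x,y)=(1,2): 5·1+4·2=13≤21, 1·1+5·2=11≤18, objective 26.
No feasible integer point exceeds 35.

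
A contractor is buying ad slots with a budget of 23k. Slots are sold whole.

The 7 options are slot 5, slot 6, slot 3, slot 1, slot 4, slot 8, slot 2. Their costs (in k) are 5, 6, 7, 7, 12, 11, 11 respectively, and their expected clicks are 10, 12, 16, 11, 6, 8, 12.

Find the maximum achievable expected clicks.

Take slot 6, slot 3, and slot 1: cost 6 + 7 + 7 = 20 ≤ 23, expected clicks 12 + 16 + 11 = 39.
No other feasible combination does better.

39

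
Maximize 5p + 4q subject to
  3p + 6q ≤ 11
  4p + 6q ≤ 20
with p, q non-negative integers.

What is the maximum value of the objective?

(p,q)=(3,0): 3·3+6·0=9≤11, 4·3+6·0=12≤20, objective 15.
(p,q)=(2,0): 3·2+6·0=6≤11, 4·2+6·0=8≤20, objective 10.
The best lattice point is (3,0), giving 15.

15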